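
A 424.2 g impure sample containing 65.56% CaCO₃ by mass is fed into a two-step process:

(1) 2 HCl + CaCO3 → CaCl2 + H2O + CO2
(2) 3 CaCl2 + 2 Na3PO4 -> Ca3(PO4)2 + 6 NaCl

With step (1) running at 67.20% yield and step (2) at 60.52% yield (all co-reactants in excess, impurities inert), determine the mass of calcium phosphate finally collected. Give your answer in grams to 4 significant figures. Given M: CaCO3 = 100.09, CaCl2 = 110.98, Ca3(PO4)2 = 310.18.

116.8 g

Pure CaCO3 = 424.2 × 0.6556 = 278.11 g.
n(CaCO3) = 278.11 / 100.09 = 2.7786 mol.
Step 1 (CaCO3:CaCl2 = 1:1): theoretical n(CaCl2) = 2.7786 mol; at 67.20% yield, n(CaCl2) = 1.8672 mol.
Step 2 (CaCl2:Ca3(PO4)2 = 3:1): theoretical n(Ca3(PO4)2) = 0.62240 mol, so theoretical mass = 0.62240 × 310.18 = 193.05 g.
At 60.52% yield, actual mass of Ca3(PO4)2 = 193.05 × 0.6052 = 116.84 g.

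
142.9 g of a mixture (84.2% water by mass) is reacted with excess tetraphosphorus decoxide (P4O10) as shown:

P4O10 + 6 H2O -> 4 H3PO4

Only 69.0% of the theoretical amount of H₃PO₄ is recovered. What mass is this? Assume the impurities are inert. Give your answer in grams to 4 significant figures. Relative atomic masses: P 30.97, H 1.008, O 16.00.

Pure H2O available = 142.9 g × 0.842 = 120.32 g.
M(H2O) = 2(1.008) + 16.00 = 18.016 g/mol.
M(H3PO4) = 3(1.008) + 30.97 + 4(16.00) = 97.994 g/mol.
n(H2O) = 120.32 g / 18.016 g/mol = 6.6786 mol.
From the equation the H2O:H3PO4 mole ratio is 6:4, so n(H3PO4) = 6.6786 × 4/6 = 4.4524 mol.
Mass of H3PO4 = 4.4524 mol × 97.994 g/mol = 436.31 g.
Actual mass collected = 436.31 g × 0.690 = 301.05 g.

301.1 g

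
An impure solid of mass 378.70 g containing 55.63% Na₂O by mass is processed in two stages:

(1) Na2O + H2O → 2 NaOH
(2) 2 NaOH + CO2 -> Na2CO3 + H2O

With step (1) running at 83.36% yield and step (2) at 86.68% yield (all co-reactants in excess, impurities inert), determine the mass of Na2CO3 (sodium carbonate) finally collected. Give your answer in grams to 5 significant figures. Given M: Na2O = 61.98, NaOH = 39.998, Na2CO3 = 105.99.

260.31 g

Pure Na2O = 378.70 × 0.5563 = 210.671 g.
n(Na2O) = 210.671 / 61.98 = 3.39901 mol.
Step 1 (Na2O:NaOH = 1:2): theoretical n(NaOH) = 6.79803 mol; at 83.36% yield, n(NaOH) = 5.66683 mol.
Step 2 (NaOH:Na2CO3 = 2:1): theoretical n(Na2CO3) = 2.83342 mol, so theoretical mass = 2.83342 × 105.99 = 300.314 g.
At 86.68% yield, actual mass of Na2CO3 = 300.314 × 0.8668 = 260.312 g.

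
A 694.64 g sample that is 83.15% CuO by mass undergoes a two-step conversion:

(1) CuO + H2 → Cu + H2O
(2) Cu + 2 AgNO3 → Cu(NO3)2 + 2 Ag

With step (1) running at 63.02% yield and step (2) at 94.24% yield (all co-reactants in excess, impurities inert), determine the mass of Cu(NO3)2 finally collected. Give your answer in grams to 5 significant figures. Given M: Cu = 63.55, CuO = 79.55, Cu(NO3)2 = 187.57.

808.83 g

Pure CuO = 694.64 × 0.8315 = 577.593 g.
n(CuO) = 577.593 / 79.55 = 7.26076 mol.
Step 1 (CuO:Cu = 1:1): theoretical n(Cu) = 7.26076 mol; at 63.02% yield, n(Cu) = 4.57573 mol.
Step 2 (Cu:Cu(NO3)2 = 1:1): theoretical n(Cu(NO3)2) = 4.57573 mol, so theoretical mass = 4.57573 × 187.57 = 858.269 g.
At 94.24% yield, actual mass of Cu(NO3)2 = 858.269 × 0.9424 = 808.833 g.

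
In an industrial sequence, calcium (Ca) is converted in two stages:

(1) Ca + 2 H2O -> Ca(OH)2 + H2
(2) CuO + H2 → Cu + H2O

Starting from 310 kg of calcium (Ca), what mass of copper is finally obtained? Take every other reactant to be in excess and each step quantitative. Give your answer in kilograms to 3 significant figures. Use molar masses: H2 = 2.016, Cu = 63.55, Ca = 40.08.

492 kg

310 kg = 310000 g.
n(Ca) = 310000 / 40.08 = 7735 mol.
Step 1 gives a 1:1 ratio of Ca to H2, so n(H2) = 7735 mol.
In step 2 the H2:Cu ratio is 1:1, so n(Cu) = 7735 mol.
Mass of Cu = 7735 × 63.55 = 491500 g = 492 kg.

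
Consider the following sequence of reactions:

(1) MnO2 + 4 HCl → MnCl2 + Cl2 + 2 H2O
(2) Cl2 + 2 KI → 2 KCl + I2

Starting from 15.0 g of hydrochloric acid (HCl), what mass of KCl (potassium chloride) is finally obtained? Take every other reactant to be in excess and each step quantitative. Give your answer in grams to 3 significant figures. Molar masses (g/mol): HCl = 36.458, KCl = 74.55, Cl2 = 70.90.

n(HCl) = 15.00 / 36.458 = 0.4114 mol.
Step 1 gives a 4:1 ratio of HCl to Cl2, so n(Cl2) = 0.1029 mol.
In step 2 the Cl2:KCl ratio is 1:2, so n(KCl) = 0.2057 mol.
Mass of KCl = 0.2057 × 74.55 = 15.34 g.

15.3 g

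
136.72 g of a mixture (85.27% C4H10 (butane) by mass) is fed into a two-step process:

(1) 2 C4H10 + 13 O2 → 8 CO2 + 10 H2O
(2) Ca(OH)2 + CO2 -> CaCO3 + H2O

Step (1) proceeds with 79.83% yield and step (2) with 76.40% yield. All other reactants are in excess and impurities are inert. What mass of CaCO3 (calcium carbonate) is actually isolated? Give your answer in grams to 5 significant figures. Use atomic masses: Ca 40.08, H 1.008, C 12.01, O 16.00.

Pure C4H10 = 136.72 × 0.8527 = 116.581 g.
M(C4H10) = 4(12.01) + 10(1.008) = 58.12 g/mol.
M(CaCO3) = 40.08 + 12.01 + 3(16.00) = 100.09 g/mol.
n(C4H10) = 116.581 / 58.12 = 2.00587 mol.
Step 1 (C4H10:CO2 = 2:8): theoretical n(CO2) = 8.02348 mol; at 79.83% yield, n(CO2) = 6.40514 mol.
Step 2 (CO2:CaCO3 = 1:1): theoretical n(CaCO3) = 6.40514 mol, so theoretical mass = 6.40514 × 100.09 = 641.091 g.
At 76.40% yield, actual mass of CaCO3 = 641.091 × 0.7640 = 489.793 g.

489.79 g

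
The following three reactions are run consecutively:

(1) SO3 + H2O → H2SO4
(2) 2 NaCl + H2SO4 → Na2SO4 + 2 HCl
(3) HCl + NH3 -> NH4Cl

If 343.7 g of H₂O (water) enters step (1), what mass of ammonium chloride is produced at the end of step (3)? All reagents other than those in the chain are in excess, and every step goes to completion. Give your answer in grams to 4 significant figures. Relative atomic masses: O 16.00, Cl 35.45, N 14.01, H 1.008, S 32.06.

M(H2O) = 2(1.008) + 16.00 = 18.016 g/mol.
M(NH4Cl) = 14.01 + 4(1.008) + 35.45 = 53.492 g/mol.
n(H2O) = 343.7 / 18.016 = 19.077 mol.
Reaction (1): H2O→H2SO4 ratio 1:1 ⇒ n(H2SO4) = 19.077 mol.
Reaction (2): H2SO4→HCl ratio 1:2 ⇒ n(HCl) = 38.155 mol.
Reaction (3): HCl→NH4Cl ratio 1:1 ⇒ n(NH4Cl) = 38.155 mol.
Mass of NH4Cl = 38.155 × 53.492 = 2041.0 g.

2041 g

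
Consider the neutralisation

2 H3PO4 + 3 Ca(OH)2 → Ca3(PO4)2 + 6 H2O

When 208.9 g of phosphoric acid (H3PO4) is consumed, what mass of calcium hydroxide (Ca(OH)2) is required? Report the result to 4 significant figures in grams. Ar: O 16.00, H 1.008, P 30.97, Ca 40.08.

M(H3PO4) = 3(1.008) + 30.97 + 4(16.00) = 97.994 g/mol.
M(Ca(OH)2) = 40.08 + 2(16.00) + 2(1.008) = 74.096 g/mol.
n(H3PO4) = 208.90 g / 97.994 g/mol = 2.1318 mol.
From the equation the H3PO4:Ca(OH)2 mole ratio is 2:3, so n(Ca(OH)2) = 2.1318 × 3/2 = 3.1976 mol.
Mass of Ca(OH)2 = 3.1976 mol × 74.096 g/mol = 236.93 g.

236.9 g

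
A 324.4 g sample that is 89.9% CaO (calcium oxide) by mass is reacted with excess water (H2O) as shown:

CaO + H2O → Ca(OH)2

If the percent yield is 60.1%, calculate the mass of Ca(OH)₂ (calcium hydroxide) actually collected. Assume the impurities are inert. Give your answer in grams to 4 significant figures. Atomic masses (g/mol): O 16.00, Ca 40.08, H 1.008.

Pure CaO available = 324.4 g × 0.899 = 291.64 g.
M(CaO) = 40.08 + 16.00 = 56.08 g/mol.
M(Ca(OH)2) = 40.08 + 2(16.00) + 2(1.008) = 74.096 g/mol.
n(CaO) = 291.64 g / 56.08 g/mol = 5.2003 mol.
From the equation the CaO:Ca(OH)2 mole ratio is 1:1, so n(Ca(OH)2) = 5.2003 × 1/1 = 5.2003 mol.
Mass of Ca(OH)2 = 5.2003 mol × 74.096 g/mol = 385.33 g.
Actual mass collected = 385.33 g × 0.601 = 231.58 g.

231.6 g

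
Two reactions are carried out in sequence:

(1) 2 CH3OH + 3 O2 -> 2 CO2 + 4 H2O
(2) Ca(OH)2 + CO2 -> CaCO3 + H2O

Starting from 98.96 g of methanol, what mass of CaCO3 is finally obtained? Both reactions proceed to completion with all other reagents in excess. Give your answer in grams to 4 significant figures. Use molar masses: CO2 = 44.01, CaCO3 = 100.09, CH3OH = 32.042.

309.1 g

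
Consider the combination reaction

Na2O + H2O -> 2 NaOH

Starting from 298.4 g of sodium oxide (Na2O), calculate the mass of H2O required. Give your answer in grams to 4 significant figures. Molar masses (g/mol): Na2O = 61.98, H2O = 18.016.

n(Na2O) = 298.40 g / 61.98 g/mol = 4.8145 mol.
From the equation the Na2O:H2O mole ratio is 1:1, so n(H2O) = 4.8145 × 1/1 = 4.8145 mol.
Mass of H2O = 4.8145 mol × 18.016 g/mol = 86.737 g.

86.74 g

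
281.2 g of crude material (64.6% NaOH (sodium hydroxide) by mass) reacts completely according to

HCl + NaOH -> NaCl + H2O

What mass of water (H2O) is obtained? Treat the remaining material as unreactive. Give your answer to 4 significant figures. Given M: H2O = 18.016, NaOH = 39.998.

81.82 g

Mass of pure NaOH = 281.2 g × 0.646 = 181.66 g.
n(NaOH) = 181.66 g / 39.998 g/mol = 4.5416 mol.
From the equation the NaOH:H2O mole ratio is 1:1, so n(H2O) = 4.5416 × 1/1 = 4.5416 mol.
Mass of H2O = 4.5416 mol × 18.016 g/mol = 81.822 g.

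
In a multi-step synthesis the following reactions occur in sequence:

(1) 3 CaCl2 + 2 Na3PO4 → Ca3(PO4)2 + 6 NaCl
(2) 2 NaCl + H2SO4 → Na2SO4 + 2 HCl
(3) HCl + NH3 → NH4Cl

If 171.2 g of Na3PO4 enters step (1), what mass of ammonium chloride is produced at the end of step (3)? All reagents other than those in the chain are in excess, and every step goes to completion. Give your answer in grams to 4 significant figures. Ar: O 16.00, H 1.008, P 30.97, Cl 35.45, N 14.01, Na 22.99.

167.6 g

M(Na3PO4) = 3(22.99) + 30.97 + 4(16.00) = 163.94 g/mol.
M(NH4Cl) = 14.01 + 4(1.008) + 35.45 = 53.492 g/mol.
n(Na3PO4) = 171.2 / 163.94 = 1.0443 mol.
Reaction (1): Na3PO4→NaCl ratio 2:6 ⇒ n(NaCl) = 3.1329 mol.
Reaction (2): NaCl→HCl ratio 2:2 ⇒ n(HCl) = 3.1329 mol.
Reaction (3): HCl→NH4Cl ratio 1:1 ⇒ n(NH4Cl) = 3.1329 mol.
Mass of NH4Cl = 3.1329 × 53.492 = 167.58 g.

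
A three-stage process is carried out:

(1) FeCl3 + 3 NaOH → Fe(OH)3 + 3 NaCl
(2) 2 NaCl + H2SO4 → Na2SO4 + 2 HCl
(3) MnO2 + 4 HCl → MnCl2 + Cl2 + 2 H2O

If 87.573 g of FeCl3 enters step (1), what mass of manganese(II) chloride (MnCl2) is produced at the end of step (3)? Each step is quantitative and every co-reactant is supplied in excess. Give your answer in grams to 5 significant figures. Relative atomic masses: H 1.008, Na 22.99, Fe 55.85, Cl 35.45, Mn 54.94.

M(FeCl3) = 55.85 + 3(35.45) = 162.20 g/mol.
M(MnCl2) = 54.94 + 2(35.45) = 125.84 g/mol.
n(FeCl3) = 87.573 / 162.20 = 0.539908 mol.
Reaction (1): FeCl3→NaCl ratio 1:3 ⇒ n(NaCl) = 1.61972 mol.
Reaction (2): NaCl→HCl ratio 2:2 ⇒ n(HCl) = 1.61972 mol.
Reaction (3): HCl→MnCl2 ratio 4:1 ⇒ n(MnCl2) = 0.404931 mol.
Mass of MnCl2 = 0.404931 × 125.84 = 50.9565 g.

50.956 g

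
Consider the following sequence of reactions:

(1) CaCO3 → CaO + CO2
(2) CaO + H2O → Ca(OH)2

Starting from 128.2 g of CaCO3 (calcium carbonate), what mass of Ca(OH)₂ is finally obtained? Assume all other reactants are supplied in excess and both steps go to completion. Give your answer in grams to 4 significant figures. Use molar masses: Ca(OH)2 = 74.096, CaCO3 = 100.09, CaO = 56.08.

n(CaCO3) = 128.20 / 100.09 = 1.2808 mol.
Step 1 gives a 1:1 ratio of CaCO3 to CaO, so n(CaO) = 1.2808 mol.
In step 2 the CaO:Ca(OH)2 ratio is 1:1, so n(Ca(OH)2) = 1.2808 mol.
Mass of Ca(OH)2 = 1.2808 × 74.096 = 94.906 g.

94.91 g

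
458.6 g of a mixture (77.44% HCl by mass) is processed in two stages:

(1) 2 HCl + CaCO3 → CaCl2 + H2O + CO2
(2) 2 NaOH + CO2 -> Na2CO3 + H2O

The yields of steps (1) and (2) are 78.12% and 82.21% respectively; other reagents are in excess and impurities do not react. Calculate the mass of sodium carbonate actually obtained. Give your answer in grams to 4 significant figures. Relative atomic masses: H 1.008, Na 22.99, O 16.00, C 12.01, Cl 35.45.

Pure HCl = 458.6 × 0.7744 = 355.14 g.
M(HCl) = 1.008 + 35.45 = 36.458 g/mol.
M(Na2CO3) = 2(22.99) + 12.01 + 3(16.00) = 105.99 g/mol.
n(HCl) = 355.14 / 36.458 = 9.7411 mol.
Step 1 (HCl:CO2 = 2:1): theoretical n(CO2) = 4.8705 mol; at 78.12% yield, n(CO2) = 3.8049 mol.
Step 2 (CO2:Na2CO3 = 1:1): theoretical n(Na2CO3) = 3.8049 mol, so theoretical mass = 3.8049 × 105.99 = 403.28 g.
At 82.21% yield, actual mass of Na2CO3 = 403.28 × 0.8221 = 331.53 g.

331.5 g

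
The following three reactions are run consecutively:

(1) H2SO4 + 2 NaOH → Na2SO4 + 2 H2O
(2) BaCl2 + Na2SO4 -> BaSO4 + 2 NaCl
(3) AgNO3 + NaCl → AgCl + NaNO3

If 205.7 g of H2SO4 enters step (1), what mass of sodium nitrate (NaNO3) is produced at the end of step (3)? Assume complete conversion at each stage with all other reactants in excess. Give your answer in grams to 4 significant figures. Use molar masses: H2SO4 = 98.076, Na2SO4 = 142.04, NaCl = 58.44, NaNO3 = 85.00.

n(H2SO4) = 205.7 / 98.076 = 2.0974 mol.
Reaction (1): H2SO4→Na2SO4 ratio 1:1 ⇒ n(Na2SO4) = 2.0974 mol.
Reaction (2): Na2SO4→NaCl ratio 1:2 ⇒ n(NaCl) = 4.1947 mol.
Reaction (3): NaCl→NaNO3 ratio 1:1 ⇒ n(NaNO3) = 4.1947 mol.
Mass of NaNO3 = 4.1947 × 85.00 = 356.55 g.

356.6 g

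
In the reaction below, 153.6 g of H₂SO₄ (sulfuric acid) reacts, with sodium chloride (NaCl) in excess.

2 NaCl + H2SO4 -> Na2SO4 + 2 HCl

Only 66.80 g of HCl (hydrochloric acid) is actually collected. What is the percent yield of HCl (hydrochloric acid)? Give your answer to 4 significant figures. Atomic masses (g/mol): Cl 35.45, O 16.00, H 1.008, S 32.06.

M(H2SO4) = 2(1.008) + 32.06 + 4(16.00) = 98.076 g/mol.
M(HCl) = 1.008 + 35.45 = 36.458 g/mol.
n(H2SO4) = 153.60 g / 98.076 g/mol = 1.5661 mol.
From the equation the H2SO4:HCl mole ratio is 1:2, so n(HCl) = 1.5661 × 2/1 = 3.1323 mol.
Mass of HCl = 3.1323 mol × 36.458 g/mol = 114.20 g.
This is the theoretical yield. Percent yield = 66.80 g / 114.20 g × 100% = 58.496%.

58.50 %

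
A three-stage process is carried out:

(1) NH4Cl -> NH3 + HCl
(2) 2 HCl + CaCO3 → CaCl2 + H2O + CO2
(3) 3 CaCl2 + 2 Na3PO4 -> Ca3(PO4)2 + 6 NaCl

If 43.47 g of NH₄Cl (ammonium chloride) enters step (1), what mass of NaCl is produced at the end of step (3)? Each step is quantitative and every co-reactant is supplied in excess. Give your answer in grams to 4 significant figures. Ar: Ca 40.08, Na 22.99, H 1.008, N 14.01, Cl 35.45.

M(NH4Cl) = 14.01 + 4(1.008) + 35.45 = 53.492 g/mol.
M(NaCl) = 22.99 + 35.45 = 58.44 g/mol.
n(NH4Cl) = 43.47 / 53.492 = 0.81264 mol.
Reaction (1): NH4Cl→HCl ratio 1:1 ⇒ n(HCl) = 0.81264 mol.
Reaction (2): HCl→CaCl2 ratio 2:1 ⇒ n(CaCl2) = 0.40632 mol.
Reaction (3): CaCl2→NaCl ratio 3:6 ⇒ n(NaCl) = 0.81264 mol.
Mass of NaCl = 0.81264 × 58.44 = 47.491 g.

47.49 g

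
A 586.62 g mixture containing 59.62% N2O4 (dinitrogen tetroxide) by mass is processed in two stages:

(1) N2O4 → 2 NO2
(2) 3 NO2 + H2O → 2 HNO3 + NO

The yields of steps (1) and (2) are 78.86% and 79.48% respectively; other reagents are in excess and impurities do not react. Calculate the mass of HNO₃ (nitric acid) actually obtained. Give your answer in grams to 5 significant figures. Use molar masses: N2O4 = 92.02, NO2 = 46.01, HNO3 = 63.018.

Pure N2O4 = 586.62 × 0.5962 = 349.743 g.
n(N2O4) = 349.743 / 92.02 = 3.80073 mol.
Step 1 (N2O4:NO2 = 1:2): theoretical n(NO2) = 7.60145 mol; at 78.86% yield, n(NO2) = 5.99451 mol.
Step 2 (NO2:HNO3 = 3:2): theoretical n(HNO3) = 3.99634 mol, so theoretical mass = 3.99634 × 63.018 = 251.841 g.
At 79.48% yield, actual mass of HNO3 = 251.841 × 0.7948 = 200.163 g.

200.16 g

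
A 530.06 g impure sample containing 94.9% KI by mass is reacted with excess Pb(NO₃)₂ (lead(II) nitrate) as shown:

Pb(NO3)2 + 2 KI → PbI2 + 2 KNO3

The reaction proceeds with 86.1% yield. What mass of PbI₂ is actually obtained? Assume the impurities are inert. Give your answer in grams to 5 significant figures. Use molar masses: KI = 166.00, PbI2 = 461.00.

Pure KI available = 530.06 g × 0.949 = 503.027 g.
n(KI) = 503.027 g / 166.00 g/mol = 3.03028 mol.
From the equation the KI:PbI2 mole ratio is 2:1, so n(PbI2) = 3.03028 × 1/2 = 1.51514 mol.
Mass of PbI2 = 1.51514 mol × 461.00 g/mol = 698.480 g.
Actual mass collected = 698.480 g × 0.861 = 601.391 g.

601.39 g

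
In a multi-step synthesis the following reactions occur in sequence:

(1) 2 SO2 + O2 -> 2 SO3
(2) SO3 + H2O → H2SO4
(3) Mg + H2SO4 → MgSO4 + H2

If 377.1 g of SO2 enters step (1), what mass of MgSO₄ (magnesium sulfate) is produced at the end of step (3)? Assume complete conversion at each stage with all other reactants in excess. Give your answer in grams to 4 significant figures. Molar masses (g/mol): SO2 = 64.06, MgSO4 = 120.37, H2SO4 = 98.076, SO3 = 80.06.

708.6 g

n(SO2) = 377.1 / 64.06 = 5.8867 mol.
Reaction (1): SO2→SO3 ratio 2:2 ⇒ n(SO3) = 5.8867 mol.
Reaction (2): SO3→H2SO4 ratio 1:1 ⇒ n(H2SO4) = 5.8867 mol.
Reaction (3): H2SO4→MgSO4 ratio 1:1 ⇒ n(MgSO4) = 5.8867 mol.
Mass of MgSO4 = 5.8867 × 120.37 = 708.58 g.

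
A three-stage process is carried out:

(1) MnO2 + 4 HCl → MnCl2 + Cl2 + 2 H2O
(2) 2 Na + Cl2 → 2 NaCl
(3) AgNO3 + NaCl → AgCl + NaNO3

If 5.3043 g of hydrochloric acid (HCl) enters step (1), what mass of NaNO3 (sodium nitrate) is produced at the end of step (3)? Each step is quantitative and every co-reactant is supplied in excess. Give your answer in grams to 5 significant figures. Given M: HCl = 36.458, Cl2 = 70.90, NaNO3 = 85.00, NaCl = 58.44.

n(HCl) = 5.3043 / 36.458 = 0.145491 mol.
Reaction (1): HCl→Cl2 ratio 4:1 ⇒ n(Cl2) = 0.0363727 mol.
Reaction (2): Cl2→NaCl ratio 1:2 ⇒ n(NaCl) = 0.0727454 mol.
Reaction (3): NaCl→NaNO3 ratio 1:1 ⇒ n(NaNO3) = 0.0727454 mol.
Mass of NaNO3 = 0.0727454 × 85.00 = 6.18335 g.

6.1834 g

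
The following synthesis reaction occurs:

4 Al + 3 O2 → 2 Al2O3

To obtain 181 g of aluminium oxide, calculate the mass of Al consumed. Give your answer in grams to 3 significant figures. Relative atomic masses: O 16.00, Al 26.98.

95.8 g

M(Al2O3) = 2(26.98) + 3(16.00) = 101.96 g/mol.
M(Al) = 26.98 g/mol.
n(Al2O3) = 181.0 g / 101.96 g/mol = 1.775 mol.
From the equation the Al2O3:Al mole ratio is 2:4, so n(Al) = 1.775 × 4/2 = 3.550 mol.
Mass of Al = 3.550 mol × 26.98 g/mol = 95.79 g.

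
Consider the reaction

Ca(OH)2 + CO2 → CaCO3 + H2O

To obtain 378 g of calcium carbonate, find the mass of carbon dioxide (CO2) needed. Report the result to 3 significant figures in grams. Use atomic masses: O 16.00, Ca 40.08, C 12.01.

M(CaCO3) = 40.08 + 12.01 + 3(16.00) = 100.09 g/mol.
M(CO2) = 12.01 + 2(16.00) = 44.01 g/mol.
n(CaCO3) = 378.0 g / 100.09 g/mol = 3.777 mol.
From the equation the CaCO3:CO2 mole ratio is 1:1, so n(CO2) = 3.777 × 1/1 = 3.777 mol.
Mass of CO2 = 3.777 mol × 44.01 g/mol = 166.2 g.

166 g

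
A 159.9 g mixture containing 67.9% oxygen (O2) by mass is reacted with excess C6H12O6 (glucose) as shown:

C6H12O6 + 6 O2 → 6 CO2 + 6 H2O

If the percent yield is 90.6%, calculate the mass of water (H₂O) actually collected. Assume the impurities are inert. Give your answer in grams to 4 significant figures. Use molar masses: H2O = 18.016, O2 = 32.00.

55.38 g

Pure O2 available = 159.9 g × 0.679 = 108.57 g.
n(O2) = 108.57 g / 32.00 g/mol = 3.3929 mol.
From the equation the O2:H2O mole ratio is 6:6, so n(H2O) = 3.3929 × 6/6 = 3.3929 mol.
Mass of H2O = 3.3929 mol × 18.016 g/mol = 61.126 g.
Actual mass collected = 61.126 g × 0.906 = 55.380 g.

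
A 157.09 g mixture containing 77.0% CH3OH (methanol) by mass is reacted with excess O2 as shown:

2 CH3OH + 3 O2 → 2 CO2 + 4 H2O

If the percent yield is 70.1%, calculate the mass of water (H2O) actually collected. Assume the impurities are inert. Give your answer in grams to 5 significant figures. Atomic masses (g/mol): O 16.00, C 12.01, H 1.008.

95.351 g

Pure CH3OH available = 157.09 g × 0.770 = 120.959 g.
M(CH3OH) = 12.01 + 4(1.008) + 16.00 = 32.042 g/mol.
M(H2O) = 2(1.008) + 16.00 = 18.016 g/mol.
n(CH3OH) = 120.959 g / 32.042 g/mol = 3.77502 mol.
From the equation the CH3OH:H2O mole ratio is 2:4, so n(H2O) = 3.77502 × 4/2 = 7.55005 mol.
Mass of H2O = 7.55005 mol × 18.016 g/mol = 136.022 g.
Actual mass collected = 136.022 g × 0.701 = 95.3512 g.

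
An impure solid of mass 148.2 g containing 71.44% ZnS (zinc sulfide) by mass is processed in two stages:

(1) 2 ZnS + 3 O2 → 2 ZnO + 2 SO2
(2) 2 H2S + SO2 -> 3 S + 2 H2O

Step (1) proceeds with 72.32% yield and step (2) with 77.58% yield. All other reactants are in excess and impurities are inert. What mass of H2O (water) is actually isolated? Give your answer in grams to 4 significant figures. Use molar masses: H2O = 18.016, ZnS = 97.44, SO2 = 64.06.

Pure ZnS = 148.2 × 0.7144 = 105.87 g.
n(ZnS) = 105.87 / 97.44 = 1.0866 mol.
Step 1 (ZnS:SO2 = 2:2): theoretical n(SO2) = 1.0866 mol; at 72.32% yield, n(SO2) = 0.78580 mol.
Step 2 (SO2:H2O = 1:2): theoretical n(H2O) = 1.5716 mol, so theoretical mass = 1.5716 × 18.016 = 28.314 g.
At 77.58% yield, actual mass of H2O = 28.314 × 0.7758 = 21.966 g.

21.97 g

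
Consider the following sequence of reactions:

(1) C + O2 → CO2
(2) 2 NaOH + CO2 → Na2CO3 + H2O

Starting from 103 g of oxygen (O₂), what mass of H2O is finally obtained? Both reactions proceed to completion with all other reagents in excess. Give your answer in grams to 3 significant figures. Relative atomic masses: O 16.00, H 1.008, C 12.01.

M(O2) = 2(16.00) = 32.00 g/mol.
M(H2O) = 2(1.008) + 16.00 = 18.016 g/mol.
n(O2) = 103.0 / 32.00 = 3.219 mol.
Step 1 gives a 1:1 ratio of O2 to CO2, so n(CO2) = 3.219 mol.
In step 2 the CO2:H2O ratio is 1:1, so n(H2O) = 3.219 mol.
Mass of H2O = 3.219 × 18.016 = 57.99 g.

58.0 g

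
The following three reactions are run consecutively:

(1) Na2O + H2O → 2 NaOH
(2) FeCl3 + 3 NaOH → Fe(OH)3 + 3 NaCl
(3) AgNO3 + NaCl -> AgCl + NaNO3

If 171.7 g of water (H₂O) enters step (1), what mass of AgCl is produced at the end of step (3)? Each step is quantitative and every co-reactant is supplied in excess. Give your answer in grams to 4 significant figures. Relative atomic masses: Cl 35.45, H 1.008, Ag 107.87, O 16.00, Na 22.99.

M(H2O) = 2(1.008) + 16.00 = 18.016 g/mol.
M(AgCl) = 107.87 + 35.45 = 143.32 g/mol.
n(H2O) = 171.7 / 18.016 = 9.5304 mol.
Reaction (1): H2O→NaOH ratio 1:2 ⇒ n(NaOH) = 19.061 mol.
Reaction (2): NaOH→NaCl ratio 3:3 ⇒ n(NaCl) = 19.061 mol.
Reaction (3): NaCl→AgCl ratio 1:1 ⇒ n(AgCl) = 19.061 mol.
Mass of AgCl = 19.061 × 143.32 = 2731.8 g.

2732 g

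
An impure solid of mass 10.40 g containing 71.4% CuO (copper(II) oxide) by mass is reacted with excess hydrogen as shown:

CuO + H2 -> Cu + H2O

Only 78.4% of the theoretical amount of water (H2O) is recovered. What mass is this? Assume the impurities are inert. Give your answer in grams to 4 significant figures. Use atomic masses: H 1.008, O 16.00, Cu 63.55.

Pure CuO available = 10.40 g × 0.714 = 7.4256 g.
M(CuO) = 63.55 + 16.00 = 79.55 g/mol.
M(H2O) = 2(1.008) + 16.00 = 18.016 g/mol.
n(CuO) = 7.4256 g / 79.55 g/mol = 0.093345 mol.
From the equation the CuO:H2O mole ratio is 1:1, so n(H2O) = 0.093345 × 1/1 = 0.093345 mol.
Mass of H2O = 0.093345 mol × 18.016 g/mol = 1.6817 g.
Actual mass collected = 1.6817 g × 0.784 = 1.3185 g.

1.318 g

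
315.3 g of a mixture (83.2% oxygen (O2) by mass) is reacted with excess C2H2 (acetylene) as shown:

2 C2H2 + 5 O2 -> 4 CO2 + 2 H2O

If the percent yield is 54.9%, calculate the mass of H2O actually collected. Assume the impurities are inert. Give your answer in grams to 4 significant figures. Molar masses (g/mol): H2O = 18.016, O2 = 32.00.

32.43 g

Pure O2 available = 315.3 g × 0.832 = 262.33 g.
n(O2) = 262.33 g / 32.00 g/mol = 8.1978 mol.
From the equation the O2:H2O mole ratio is 5:2, so n(H2O) = 8.1978 × 2/5 = 3.2791 mol.
Mass of H2O = 3.2791 mol × 18.016 g/mol = 59.077 g.
Actual mass collected = 59.077 g × 0.549 = 32.433 g.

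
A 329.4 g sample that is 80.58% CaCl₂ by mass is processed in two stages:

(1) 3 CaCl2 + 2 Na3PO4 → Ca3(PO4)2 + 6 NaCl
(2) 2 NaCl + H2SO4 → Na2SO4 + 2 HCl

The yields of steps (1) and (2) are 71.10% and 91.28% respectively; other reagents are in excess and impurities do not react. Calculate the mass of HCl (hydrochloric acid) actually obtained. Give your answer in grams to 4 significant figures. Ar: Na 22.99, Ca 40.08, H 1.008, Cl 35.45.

113.2 g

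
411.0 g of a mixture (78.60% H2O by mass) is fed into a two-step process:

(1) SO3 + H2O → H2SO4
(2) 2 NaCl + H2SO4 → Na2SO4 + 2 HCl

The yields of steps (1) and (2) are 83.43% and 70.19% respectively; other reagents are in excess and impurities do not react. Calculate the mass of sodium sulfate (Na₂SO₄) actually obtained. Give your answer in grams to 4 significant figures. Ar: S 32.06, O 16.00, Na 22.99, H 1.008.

Pure H2O = 411.0 × 0.7860 = 323.05 g.
M(H2O) = 2(1.008) + 16.00 = 18.016 g/mol.
M(Na2SO4) = 2(22.99) + 32.06 + 4(16.00) = 142.04 g/mol.
n(H2O) = 323.05 / 18.016 = 17.931 mol.
Step 1 (H2O:H2SO4 = 1:1): theoretical n(H2SO4) = 17.931 mol; at 83.43% yield, n(H2SO4) = 14.960 mol.
Step 2 (H2SO4:Na2SO4 = 1:1): theoretical n(Na2SO4) = 14.960 mol, so theoretical mass = 14.960 × 142.04 = 2124.9 g.
At 70.19% yield, actual mass of Na2SO4 = 2124.9 × 0.7019 = 1491.5 g.

1491 g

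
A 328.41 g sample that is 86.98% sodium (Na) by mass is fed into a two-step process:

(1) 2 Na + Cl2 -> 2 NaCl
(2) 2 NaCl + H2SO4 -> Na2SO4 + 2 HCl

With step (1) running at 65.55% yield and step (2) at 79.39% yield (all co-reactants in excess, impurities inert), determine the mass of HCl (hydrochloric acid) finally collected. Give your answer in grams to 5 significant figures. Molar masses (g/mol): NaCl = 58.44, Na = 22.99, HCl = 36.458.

Pure Na = 328.41 × 0.8698 = 285.651 g.
n(Na) = 285.651 / 22.99 = 12.4250 mol.
Step 1 (Na:NaCl = 2:2): theoretical n(NaCl) = 12.4250 mol; at 65.55% yield, n(NaCl) = 8.14460 mol.
Step 2 (NaCl:HCl = 2:2): theoretical n(HCl) = 8.14460 mol, so theoretical mass = 8.14460 × 36.458 = 296.936 g.
At 79.39% yield, actual mass of HCl = 296.936 × 0.7939 = 235.737 g.

235.74 g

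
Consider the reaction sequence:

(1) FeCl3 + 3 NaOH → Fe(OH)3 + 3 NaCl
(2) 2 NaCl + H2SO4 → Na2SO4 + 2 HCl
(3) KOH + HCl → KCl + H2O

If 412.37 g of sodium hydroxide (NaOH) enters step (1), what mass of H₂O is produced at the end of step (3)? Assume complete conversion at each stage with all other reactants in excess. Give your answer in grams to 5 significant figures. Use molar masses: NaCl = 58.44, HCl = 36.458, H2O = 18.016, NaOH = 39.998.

185.74 g

n(NaOH) = 412.37 / 39.998 = 10.3098 mol.
Reaction (1): NaOH→NaCl ratio 3:3 ⇒ n(NaCl) = 10.3098 mol.
Reaction (2): NaCl→HCl ratio 2:2 ⇒ n(HCl) = 10.3098 mol.
Reaction (3): HCl→H2O ratio 1:1 ⇒ n(H2O) = 10.3098 mol.
Mass of H2O = 10.3098 × 18.016 = 185.741 g.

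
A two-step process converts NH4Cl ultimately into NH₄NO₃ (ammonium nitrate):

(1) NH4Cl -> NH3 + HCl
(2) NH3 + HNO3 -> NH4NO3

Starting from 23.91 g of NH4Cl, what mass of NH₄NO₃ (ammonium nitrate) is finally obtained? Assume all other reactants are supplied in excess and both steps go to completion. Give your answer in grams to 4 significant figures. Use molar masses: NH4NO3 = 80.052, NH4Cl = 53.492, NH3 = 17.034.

35.78 g

n(NH4Cl) = 23.910 / 53.492 = 0.44698 mol.
Step 1 gives a 1:1 ratio of NH4Cl to NH3, so n(NH3) = 0.44698 mol.
In step 2 the NH3:NH4NO3 ratio is 1:1, so n(NH4NO3) = 0.44698 mol.
Mass of NH4NO3 = 0.44698 × 80.052 = 35.782 g.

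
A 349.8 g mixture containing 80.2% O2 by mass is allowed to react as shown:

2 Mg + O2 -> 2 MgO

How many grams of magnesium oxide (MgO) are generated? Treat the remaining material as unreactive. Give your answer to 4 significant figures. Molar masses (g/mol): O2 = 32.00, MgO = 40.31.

Mass of pure O2 = 349.8 g × 0.802 = 280.54 g.
n(O2) = 280.54 g / 32.00 g/mol = 8.7669 mol.
From the equation the O2:MgO mole ratio is 1:2, so n(MgO) = 8.7669 × 2/1 = 17.534 mol.
Mass of MgO = 17.534 mol × 40.31 g/mol = 706.78 g.

706.8 g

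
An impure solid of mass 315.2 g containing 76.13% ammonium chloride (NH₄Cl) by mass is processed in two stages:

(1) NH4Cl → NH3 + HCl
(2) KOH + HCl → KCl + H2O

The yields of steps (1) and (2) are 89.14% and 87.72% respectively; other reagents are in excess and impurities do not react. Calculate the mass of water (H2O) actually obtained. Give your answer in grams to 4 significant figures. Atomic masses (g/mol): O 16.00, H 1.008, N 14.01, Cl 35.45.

Pure NH4Cl = 315.2 × 0.7613 = 239.96 g.
M(NH4Cl) = 14.01 + 4(1.008) + 35.45 = 53.492 g/mol.
M(H2O) = 2(1.008) + 16.00 = 18.016 g/mol.
n(NH4Cl) = 239.96 / 53.492 = 4.4859 mol.
Step 1 (NH4Cl:HCl = 1:1): theoretical n(HCl) = 4.4859 mol; at 89.14% yield, n(HCl) = 3.9988 mol.
Step 2 (HCl:H2O = 1:1): theoretical n(H2O) = 3.9988 mol, so theoretical mass = 3.9988 × 18.016 = 72.042 g.
At 87.72% yield, actual mass of H2O = 72.042 × 0.8772 = 63.195 g.

63.20 g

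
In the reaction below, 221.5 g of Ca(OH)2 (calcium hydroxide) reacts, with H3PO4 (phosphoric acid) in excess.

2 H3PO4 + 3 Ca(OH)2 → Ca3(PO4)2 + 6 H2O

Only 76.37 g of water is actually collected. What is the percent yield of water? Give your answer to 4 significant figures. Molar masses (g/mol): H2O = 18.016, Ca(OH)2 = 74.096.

70.90 %

n(Ca(OH)2) = 221.50 g / 74.096 g/mol = 2.9894 mol.
From the equation the Ca(OH)2:H2O mole ratio is 3:6, so n(H2O) = 2.9894 × 6/3 = 5.9787 mol.
Mass of H2O = 5.9787 mol × 18.016 g/mol = 107.71 g.
This is the theoretical yield. Percent yield = 76.37 g / 107.71 g × 100% = 70.902%.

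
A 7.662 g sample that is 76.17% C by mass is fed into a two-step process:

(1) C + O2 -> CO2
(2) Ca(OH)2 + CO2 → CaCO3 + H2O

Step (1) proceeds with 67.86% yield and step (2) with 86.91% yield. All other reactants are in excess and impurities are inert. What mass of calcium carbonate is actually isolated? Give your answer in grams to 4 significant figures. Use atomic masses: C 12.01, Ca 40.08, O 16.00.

Pure C = 7.662 × 0.7617 = 5.8361 g.
M(C) = 12.01 g/mol.
M(CaCO3) = 40.08 + 12.01 + 3(16.00) = 100.09 g/mol.
n(C) = 5.8361 / 12.01 = 0.48594 mol.
Step 1 (C:CO2 = 1:1): theoretical n(CO2) = 0.48594 mol; at 67.86% yield, n(CO2) = 0.32976 mol.
Step 2 (CO2:CaCO3 = 1:1): theoretical n(CaCO3) = 0.32976 mol, so theoretical mass = 0.32976 × 100.09 = 33.006 g.
At 86.91% yield, actual mass of CaCO3 = 33.006 × 0.8691 = 28.685 g.

28.69 g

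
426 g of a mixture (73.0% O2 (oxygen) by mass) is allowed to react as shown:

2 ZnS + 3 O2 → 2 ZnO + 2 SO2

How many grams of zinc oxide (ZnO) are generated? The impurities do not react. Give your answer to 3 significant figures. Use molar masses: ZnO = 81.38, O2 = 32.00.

527 g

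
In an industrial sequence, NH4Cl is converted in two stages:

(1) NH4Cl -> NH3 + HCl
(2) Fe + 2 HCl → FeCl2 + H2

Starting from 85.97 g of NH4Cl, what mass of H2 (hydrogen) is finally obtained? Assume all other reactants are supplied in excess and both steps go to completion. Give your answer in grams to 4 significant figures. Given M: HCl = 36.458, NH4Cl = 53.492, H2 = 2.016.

1.620 g

n(NH4Cl) = 85.970 / 53.492 = 1.6072 mol.
Step 1 gives a 1:1 ratio of NH4Cl to HCl, so n(HCl) = 1.6072 mol.
In step 2 the HCl:H2 ratio is 2:1, so n(H2) = 0.80358 mol.
Mass of H2 = 0.80358 × 2.016 = 1.6200 g.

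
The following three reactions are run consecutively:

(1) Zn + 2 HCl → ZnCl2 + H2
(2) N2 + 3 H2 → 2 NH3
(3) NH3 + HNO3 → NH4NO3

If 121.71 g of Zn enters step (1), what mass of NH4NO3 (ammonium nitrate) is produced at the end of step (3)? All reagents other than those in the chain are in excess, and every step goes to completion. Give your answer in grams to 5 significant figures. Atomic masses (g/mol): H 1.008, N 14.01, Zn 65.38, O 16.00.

M(Zn) = 65.38 g/mol.
M(NH4NO3) = 2(14.01) + 4(1.008) + 3(16.00) = 80.052 g/mol.
n(Zn) = 121.71 / 65.38 = 1.86158 mol.
Reaction (1): Zn→H2 ratio 1:1 ⇒ n(H2) = 1.86158 mol.
Reaction (2): H2→NH3 ratio 3:2 ⇒ n(NH3) = 1.24105 mol.
Reaction (3): NH3→NH4NO3 ratio 1:1 ⇒ n(NH4NO3) = 1.24105 mol.
Mass of NH4NO3 = 1.24105 × 80.052 = 99.3487 g.

99.349 g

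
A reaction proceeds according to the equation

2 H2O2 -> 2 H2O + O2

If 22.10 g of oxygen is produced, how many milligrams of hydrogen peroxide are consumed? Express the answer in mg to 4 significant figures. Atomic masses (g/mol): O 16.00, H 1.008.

M(O2) = 2(16.00) = 32.00 g/mol.
M(H2O2) = 2(1.008) + 2(16.00) = 34.016 g/mol.
n(O2) = 22.100 g / 32.00 g/mol = 0.69063 mol.
From the equation the O2:H2O2 mole ratio is 1:2, so n(H2O2) = 0.69063 × 2/1 = 1.3813 mol.
Mass of H2O2 = 1.3813 mol × 34.016 g/mol = 46.985 g.
Converting to mg: 46.985 g = 46980 mg.

46980 mg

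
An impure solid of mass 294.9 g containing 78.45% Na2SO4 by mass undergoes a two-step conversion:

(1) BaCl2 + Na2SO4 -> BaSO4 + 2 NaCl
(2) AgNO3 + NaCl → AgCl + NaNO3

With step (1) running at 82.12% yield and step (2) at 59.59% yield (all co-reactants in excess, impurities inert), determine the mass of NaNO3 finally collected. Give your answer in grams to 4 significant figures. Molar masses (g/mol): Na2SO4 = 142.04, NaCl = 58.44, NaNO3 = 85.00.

135.5 g

Pure Na2SO4 = 294.9 × 0.7845 = 231.35 g.
n(Na2SO4) = 231.35 / 142.04 = 1.6288 mol.
Step 1 (Na2SO4:NaCl = 1:2): theoretical n(NaCl) = 3.2575 mol; at 82.12% yield, n(NaCl) = 2.6751 mol.
Step 2 (NaCl:NaNO3 = 1:1): theoretical n(NaNO3) = 2.6751 mol, so theoretical mass = 2.6751 × 85.00 = 227.38 g.
At 59.59% yield, actual mass of NaNO3 = 227.38 × 0.5959 = 135.50 g.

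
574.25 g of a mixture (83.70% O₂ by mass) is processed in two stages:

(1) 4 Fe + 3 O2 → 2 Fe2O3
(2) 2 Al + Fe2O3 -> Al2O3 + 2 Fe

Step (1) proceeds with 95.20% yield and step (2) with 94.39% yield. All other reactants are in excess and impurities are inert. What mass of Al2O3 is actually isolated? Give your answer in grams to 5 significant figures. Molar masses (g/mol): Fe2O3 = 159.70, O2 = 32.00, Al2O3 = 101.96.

917.44 g

Pure O2 = 574.25 × 0.8370 = 480.647 g.
n(O2) = 480.647 / 32.00 = 15.0202 mol.
Step 1 (O2:Fe2O3 = 3:2): theoretical n(Fe2O3) = 10.0135 mol; at 95.20% yield, n(Fe2O3) = 9.53284 mol.
Step 2 (Fe2O3:Al2O3 = 1:1): theoretical n(Al2O3) = 9.53284 mol, so theoretical mass = 9.53284 × 101.96 = 971.968 g.
At 94.39% yield, actual mass of Al2O3 = 971.968 × 0.9439 = 917.441 g.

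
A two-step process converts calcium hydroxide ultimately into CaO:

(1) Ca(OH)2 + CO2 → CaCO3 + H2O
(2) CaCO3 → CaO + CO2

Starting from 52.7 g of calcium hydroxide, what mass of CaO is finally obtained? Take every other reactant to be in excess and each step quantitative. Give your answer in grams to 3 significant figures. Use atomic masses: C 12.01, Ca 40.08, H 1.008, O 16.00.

39.9 g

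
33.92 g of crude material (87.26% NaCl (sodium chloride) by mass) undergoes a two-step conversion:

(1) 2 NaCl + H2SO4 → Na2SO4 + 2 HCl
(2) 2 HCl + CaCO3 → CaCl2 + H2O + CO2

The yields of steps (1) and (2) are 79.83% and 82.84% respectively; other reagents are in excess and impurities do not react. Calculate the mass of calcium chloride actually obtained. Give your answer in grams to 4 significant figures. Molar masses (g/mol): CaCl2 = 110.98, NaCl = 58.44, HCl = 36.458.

18.59 g

Pure NaCl = 33.92 × 0.8726 = 29.599 g.
n(NaCl) = 29.599 / 58.44 = 0.50648 mol.
Step 1 (NaCl:HCl = 2:2): theoretical n(HCl) = 0.50648 mol; at 79.83% yield, n(HCl) = 0.40432 mol.
Step 2 (HCl:CaCl2 = 2:1): theoretical n(CaCl2) = 0.20216 mol, so theoretical mass = 0.20216 × 110.98 = 22.436 g.
At 82.84% yield, actual mass of CaCl2 = 22.436 × 0.8284 = 18.586 g.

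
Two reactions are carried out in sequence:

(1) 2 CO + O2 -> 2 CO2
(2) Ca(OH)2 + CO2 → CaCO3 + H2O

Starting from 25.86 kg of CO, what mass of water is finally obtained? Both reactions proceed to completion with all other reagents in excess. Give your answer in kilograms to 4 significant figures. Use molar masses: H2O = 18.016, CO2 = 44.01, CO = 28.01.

25.86 kg = 25860 g.
n(CO) = 25860 / 28.01 = 923.24 mol.
Step 1 gives a 2:2 ratio of CO to CO2, so n(CO2) = 923.24 mol.
In step 2 the CO2:H2O ratio is 1:1, so n(H2O) = 923.24 mol.
Mass of H2O = 923.24 × 18.016 = 16633 g = 16.63 kg.

16.63 kg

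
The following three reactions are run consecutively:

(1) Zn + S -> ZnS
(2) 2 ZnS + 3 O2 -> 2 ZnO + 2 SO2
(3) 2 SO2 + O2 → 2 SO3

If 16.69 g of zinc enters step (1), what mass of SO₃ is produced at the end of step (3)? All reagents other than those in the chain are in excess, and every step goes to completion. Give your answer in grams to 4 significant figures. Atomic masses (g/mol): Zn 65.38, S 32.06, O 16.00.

20.44 g

M(Zn) = 65.38 g/mol.
M(SO3) = 32.06 + 3(16.00) = 80.06 g/mol.
n(Zn) = 16.69 / 65.38 = 0.25528 mol.
Reaction (1): Zn→ZnS ratio 1:1 ⇒ n(ZnS) = 0.25528 mol.
Reaction (2): ZnS→SO2 ratio 2:2 ⇒ n(SO2) = 0.25528 mol.
Reaction (3): SO2→SO3 ratio 2:2 ⇒ n(SO3) = 0.25528 mol.
Mass of SO3 = 0.25528 × 80.06 = 20.437 g.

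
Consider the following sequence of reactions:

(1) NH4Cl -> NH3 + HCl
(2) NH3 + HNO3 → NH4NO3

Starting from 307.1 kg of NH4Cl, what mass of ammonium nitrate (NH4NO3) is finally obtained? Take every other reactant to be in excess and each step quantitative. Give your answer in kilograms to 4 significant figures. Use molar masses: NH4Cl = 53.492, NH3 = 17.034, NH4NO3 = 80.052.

459.6 kg

307.1 kg = 307100 g.
n(NH4Cl) = 307100 / 53.492 = 5741.0 mol.
Step 1 gives a 1:1 ratio of NH4Cl to NH3, so n(NH3) = 5741.0 mol.
In step 2 the NH3:NH4NO3 ratio is 1:1, so n(NH4NO3) = 5741.0 mol.
Mass of NH4NO3 = 5741.0 × 80.052 = 459580 g = 459.6 kg.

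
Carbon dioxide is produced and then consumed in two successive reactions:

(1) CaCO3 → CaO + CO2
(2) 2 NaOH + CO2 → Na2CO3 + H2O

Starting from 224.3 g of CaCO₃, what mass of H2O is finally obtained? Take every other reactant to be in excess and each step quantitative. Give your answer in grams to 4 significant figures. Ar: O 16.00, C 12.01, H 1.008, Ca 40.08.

40.37 g

M(CaCO3) = 40.08 + 12.01 + 3(16.00) = 100.09 g/mol.
M(H2O) = 2(1.008) + 16.00 = 18.016 g/mol.
n(CaCO3) = 224.30 / 100.09 = 2.2410 mol.
Step 1 gives a 1:1 ratio of CaCO3 to CO2, so n(CO2) = 2.2410 mol.
In step 2 the CO2:H2O ratio is 1:1, so n(H2O) = 2.2410 mol.
Mass of H2O = 2.2410 × 18.016 = 40.374 g.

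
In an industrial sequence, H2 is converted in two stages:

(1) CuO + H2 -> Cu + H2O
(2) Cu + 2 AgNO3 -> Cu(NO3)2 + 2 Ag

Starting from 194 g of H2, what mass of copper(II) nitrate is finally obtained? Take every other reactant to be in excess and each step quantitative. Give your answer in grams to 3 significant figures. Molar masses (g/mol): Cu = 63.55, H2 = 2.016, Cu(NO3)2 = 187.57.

n(H2) = 194.0 / 2.016 = 96.23 mol.
Step 1 gives a 1:1 ratio of H2 to Cu, so n(Cu) = 96.23 mol.
In step 2 the Cu:Cu(NO3)2 ratio is 1:1, so n(Cu(NO3)2) = 96.23 mol.
Mass of Cu(NO3)2 = 96.23 × 187.57 = 18050 g.

18000 g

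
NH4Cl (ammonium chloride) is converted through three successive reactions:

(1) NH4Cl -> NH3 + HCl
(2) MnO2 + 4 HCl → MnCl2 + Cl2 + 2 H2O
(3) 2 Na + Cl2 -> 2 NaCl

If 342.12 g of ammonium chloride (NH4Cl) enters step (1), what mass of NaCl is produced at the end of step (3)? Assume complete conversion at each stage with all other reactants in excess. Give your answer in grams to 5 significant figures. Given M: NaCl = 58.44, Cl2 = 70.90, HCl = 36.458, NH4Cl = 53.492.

186.88 g

n(NH4Cl) = 342.12 / 53.492 = 6.39572 mol.
Reaction (1): NH4Cl→HCl ratio 1:1 ⇒ n(HCl) = 6.39572 mol.
Reaction (2): HCl→Cl2 ratio 4:1 ⇒ n(Cl2) = 1.59893 mol.
Reaction (3): Cl2→NaCl ratio 1:2 ⇒ n(NaCl) = 3.19786 mol.
Mass of NaCl = 3.19786 × 58.44 = 186.883 g.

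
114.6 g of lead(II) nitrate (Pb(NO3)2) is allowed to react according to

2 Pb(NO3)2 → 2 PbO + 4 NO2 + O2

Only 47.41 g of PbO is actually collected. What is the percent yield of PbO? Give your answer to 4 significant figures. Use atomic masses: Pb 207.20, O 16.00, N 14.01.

M(Pb(NO3)2) = 207.20 + 2(14.01) + 6(16.00) = 331.22 g/mol.
M(PbO) = 207.20 + 16.00 = 223.20 g/mol.
n(Pb(NO3)2) = 114.60 g / 331.22 g/mol = 0.34599 mol.
From the equation the Pb(NO3)2:PbO mole ratio is 2:2, so n(PbO) = 0.34599 × 2/2 = 0.34599 mol.
Mass of PbO = 0.34599 mol × 223.20 g/mol = 77.226 g.
This is the theoretical yield. Percent yield = 47.41 g / 77.226 g × 100% = 61.391%.

61.39 %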